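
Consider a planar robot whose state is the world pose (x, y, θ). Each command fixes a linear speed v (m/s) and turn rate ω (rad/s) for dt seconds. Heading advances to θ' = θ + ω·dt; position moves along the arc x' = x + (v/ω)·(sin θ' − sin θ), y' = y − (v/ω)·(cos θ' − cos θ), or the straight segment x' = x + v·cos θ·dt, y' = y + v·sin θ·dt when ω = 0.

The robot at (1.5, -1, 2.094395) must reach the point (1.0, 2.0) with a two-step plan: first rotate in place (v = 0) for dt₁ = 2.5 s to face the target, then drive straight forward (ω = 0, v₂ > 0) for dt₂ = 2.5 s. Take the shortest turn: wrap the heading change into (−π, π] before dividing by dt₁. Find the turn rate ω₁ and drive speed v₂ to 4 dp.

ω₁ = -0.1434, v₂ = 1.2166

heading to target = atan2(2−-1, 1−1.5) = 1.7359
Δθ = wrap(1.7359 − 2.0944) = -0.3584; ω₁ = Δθ/dt₁ = -0.1434
distance = √((1−1.5)² + (2−-1)²) = 3.0414; v₂ = distance/dt₂ = 1.2166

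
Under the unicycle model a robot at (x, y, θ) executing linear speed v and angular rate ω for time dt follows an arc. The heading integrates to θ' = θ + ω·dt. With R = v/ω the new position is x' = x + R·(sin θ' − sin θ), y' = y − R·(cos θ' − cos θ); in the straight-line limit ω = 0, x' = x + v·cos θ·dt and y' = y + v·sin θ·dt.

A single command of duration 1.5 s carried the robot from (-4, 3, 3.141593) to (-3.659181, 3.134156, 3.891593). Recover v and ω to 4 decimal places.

v = -0.2500, ω = 0.5000

Δθ = 3.891593 − 3.141593 = 0.750000
ω = Δθ/dt = 0.750000/1.5 = 0.5000
R = Δx/(sin θ' − sin θ) = -0.5000
v = R·ω = -0.5000·0.5000 = -0.2500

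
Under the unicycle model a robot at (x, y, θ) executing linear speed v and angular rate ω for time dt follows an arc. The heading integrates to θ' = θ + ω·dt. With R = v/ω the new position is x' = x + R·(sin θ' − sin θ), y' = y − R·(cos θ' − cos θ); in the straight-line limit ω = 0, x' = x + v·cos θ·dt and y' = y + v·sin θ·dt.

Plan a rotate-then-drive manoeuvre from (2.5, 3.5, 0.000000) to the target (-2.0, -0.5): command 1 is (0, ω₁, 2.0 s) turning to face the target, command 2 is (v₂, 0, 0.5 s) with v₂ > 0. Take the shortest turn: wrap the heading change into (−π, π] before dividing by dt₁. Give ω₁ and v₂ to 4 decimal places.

ω₁ = -1.2075, v₂ = 12.0416

heading to target = atan2(-0.5−3.5, -2−2.5) = -2.4150
Δθ = wrap(-2.4150 − 0.0000) = -2.4150; ω₁ = Δθ/dt₁ = -1.2075
distance = √((-2−2.5)² + (-0.5−3.5)²) = 6.0208; v₂ = distance/dt₂ = 12.0416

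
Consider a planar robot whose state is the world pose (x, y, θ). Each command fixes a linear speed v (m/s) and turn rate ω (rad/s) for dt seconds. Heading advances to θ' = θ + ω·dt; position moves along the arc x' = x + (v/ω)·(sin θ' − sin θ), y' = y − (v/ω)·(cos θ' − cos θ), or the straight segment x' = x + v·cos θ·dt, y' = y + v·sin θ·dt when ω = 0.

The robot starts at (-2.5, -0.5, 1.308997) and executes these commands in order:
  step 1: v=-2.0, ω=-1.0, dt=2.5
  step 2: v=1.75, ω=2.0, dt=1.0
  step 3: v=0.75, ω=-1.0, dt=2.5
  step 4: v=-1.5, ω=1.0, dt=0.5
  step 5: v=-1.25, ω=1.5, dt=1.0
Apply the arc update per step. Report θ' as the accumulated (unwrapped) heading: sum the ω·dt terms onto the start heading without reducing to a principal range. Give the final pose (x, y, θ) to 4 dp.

(-4.6797, -0.3901, 0.3090)

step 1: θ'=-1.1910 (R=2.0000) → pose (-6.2893, -0.7238, -1.1910)
step 2: θ'=0.8090 (R=0.8750) → pose (-4.8435, -1.0034, 0.8090)
step 3: θ'=-1.6910 (R=-0.7500) → pose (-3.5563, -1.6110, -1.6910)
step 4: θ'=-1.1910 (R=-1.5000) → pose (-3.6523, -0.8750, -1.1910)
step 5: θ'=0.3090 (R=-0.8333) → pose (-4.6797, -0.3901, 0.3090)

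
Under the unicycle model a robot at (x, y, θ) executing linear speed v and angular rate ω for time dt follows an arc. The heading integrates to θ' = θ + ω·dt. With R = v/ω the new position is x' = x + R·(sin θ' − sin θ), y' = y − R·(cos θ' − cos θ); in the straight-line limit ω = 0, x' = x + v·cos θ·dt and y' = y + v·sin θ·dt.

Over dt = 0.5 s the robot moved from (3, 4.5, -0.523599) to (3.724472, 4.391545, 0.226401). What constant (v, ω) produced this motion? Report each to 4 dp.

Δθ = 0.226401 − -0.523599 = 0.750000
ω = Δθ/dt = 0.750000/0.5 = 1.5000
R = Δx/(sin θ' − sin θ) = 1.0000
v = R·ω = 1.0000·1.5000 = 1.5000

v = 1.5000, ω = 1.5000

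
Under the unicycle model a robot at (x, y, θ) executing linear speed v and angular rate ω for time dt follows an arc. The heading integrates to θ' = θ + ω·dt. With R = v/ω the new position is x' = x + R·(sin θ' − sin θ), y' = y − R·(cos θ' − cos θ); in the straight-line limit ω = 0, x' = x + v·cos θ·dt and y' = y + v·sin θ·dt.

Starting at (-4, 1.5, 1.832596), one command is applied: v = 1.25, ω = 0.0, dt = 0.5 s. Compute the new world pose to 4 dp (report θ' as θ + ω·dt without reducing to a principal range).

(-4.1618, 2.1037, 1.8326)

θ' = 1.8326 + 0.0·0.5 = 1.8326
ω = 0 → straight: x' = -4 + 1.25·cos(1.8326)·0.5 = -4.1618
y' = 1.5 + 1.25·sin(1.8326)·0.5 = 2.1037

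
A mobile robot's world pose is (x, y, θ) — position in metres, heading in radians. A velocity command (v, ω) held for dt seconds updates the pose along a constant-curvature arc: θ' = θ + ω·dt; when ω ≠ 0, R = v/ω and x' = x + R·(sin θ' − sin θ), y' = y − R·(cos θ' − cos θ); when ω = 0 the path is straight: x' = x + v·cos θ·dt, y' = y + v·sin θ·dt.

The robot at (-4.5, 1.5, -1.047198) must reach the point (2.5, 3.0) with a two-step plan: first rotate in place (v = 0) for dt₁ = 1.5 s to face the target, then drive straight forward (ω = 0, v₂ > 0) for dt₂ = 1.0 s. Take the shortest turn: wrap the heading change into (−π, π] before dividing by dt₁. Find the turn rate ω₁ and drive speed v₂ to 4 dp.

heading to target = atan2(3−1.5, 2.5−-4.5) = 0.2111
Δθ = wrap(0.2111 − -1.0472) = 1.2583; ω₁ = Δθ/dt₁ = 0.8389
distance = √((2.5−-4.5)² + (3−1.5)²) = 7.1589; v₂ = distance/dt₂ = 7.1589

ω₁ = 0.8389, v₂ = 7.1589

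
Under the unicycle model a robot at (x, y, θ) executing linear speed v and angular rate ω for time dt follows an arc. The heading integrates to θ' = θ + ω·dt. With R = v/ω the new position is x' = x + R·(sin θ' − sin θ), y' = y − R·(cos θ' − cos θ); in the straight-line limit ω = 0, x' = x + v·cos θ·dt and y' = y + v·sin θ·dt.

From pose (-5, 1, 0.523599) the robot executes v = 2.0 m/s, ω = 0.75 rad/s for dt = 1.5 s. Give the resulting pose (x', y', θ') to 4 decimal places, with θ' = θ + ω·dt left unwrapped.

θ' = 0.5236 + 0.75·1.5 = 1.6486
R = v/ω = 2.0/0.75 = 2.6667
x' = -5 + 2.6667·(sin 1.6486 − sin 0.5236) = -3.6747
y' = 1 − 2.6667·(cos 1.6486 − cos 0.5236) = 3.5167

(-3.6747, 3.5167, 1.6486)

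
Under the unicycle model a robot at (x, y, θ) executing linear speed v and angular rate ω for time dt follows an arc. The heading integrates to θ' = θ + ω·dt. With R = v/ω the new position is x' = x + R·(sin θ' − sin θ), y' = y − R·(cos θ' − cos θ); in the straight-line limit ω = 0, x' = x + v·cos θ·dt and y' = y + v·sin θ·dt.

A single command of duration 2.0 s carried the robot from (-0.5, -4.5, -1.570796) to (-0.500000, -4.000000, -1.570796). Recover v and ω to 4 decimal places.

v = -0.2500, ω = 0.0000

Δθ = -1.570796 − -1.570796 = 0.000000
ω = Δθ/dt = 0.000000/2.0 = 0.0000
ω = 0 → v = (Δx·cos θ + Δy·sin θ)/dt = -0.2500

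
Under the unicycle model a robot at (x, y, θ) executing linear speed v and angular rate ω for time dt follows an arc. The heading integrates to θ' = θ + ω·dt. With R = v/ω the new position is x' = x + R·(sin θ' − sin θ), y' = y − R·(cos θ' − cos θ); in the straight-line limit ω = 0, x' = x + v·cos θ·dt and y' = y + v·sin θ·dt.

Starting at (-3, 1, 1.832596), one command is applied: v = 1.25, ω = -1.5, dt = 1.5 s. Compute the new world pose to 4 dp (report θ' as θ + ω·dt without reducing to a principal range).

(-1.8572, 1.9775, -0.4174)

θ' = 1.8326 + -1.5·1.5 = -0.4174
R = v/ω = 1.25/-1.5 = -0.8333
x' = -3 + -0.8333·(sin -0.4174 − sin 1.8326) = -1.8572
y' = 1 − -0.8333·(cos -0.4174 − cos 1.8326) = 1.9775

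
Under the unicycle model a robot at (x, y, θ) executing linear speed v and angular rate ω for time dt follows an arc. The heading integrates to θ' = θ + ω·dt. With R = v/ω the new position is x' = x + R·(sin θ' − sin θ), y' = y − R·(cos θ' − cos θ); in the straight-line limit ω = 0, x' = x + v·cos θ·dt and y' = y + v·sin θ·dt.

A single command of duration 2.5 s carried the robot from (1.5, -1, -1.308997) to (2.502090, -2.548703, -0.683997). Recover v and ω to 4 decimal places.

v = 0.7500, ω = 0.2500

Δθ = -0.683997 − -1.308997 = 0.625000
ω = Δθ/dt = 0.625000/2.5 = 0.2500
R = −Δy/(cos θ' − cos θ) = 3.0000
v = R·ω = 3.0000·0.2500 = 0.7500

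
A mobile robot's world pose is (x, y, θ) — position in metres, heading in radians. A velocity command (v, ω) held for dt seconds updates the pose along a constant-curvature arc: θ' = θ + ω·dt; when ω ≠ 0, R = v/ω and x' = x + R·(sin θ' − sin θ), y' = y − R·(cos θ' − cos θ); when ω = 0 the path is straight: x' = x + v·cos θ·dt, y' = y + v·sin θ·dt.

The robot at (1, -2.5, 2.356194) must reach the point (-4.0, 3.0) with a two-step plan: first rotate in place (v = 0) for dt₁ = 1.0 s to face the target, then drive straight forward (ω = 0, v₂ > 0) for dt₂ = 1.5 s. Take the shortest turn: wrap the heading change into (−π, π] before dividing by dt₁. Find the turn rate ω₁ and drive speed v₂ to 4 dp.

ω₁ = -0.0476, v₂ = 4.9554

heading to target = atan2(3−-2.5, -4−1) = 2.3086
Δθ = wrap(2.3086 − 2.3562) = -0.0476; ω₁ = Δθ/dt₁ = -0.0476
distance = √((-4−1)² + (3−-2.5)²) = 7.4330; v₂ = distance/dt₂ = 4.9554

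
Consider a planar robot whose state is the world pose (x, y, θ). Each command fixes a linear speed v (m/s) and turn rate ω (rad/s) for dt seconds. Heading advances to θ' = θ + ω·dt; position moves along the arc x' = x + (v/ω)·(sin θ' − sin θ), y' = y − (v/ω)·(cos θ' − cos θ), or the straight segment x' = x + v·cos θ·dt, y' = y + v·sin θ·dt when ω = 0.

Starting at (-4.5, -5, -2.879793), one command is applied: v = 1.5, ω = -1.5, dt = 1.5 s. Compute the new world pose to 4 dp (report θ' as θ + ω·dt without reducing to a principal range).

(-5.6730, -3.6287, -5.1298)

θ' = -2.8798 + -1.5·1.5 = -5.1298
R = v/ω = 1.5/-1.5 = -1.0000
x' = -4.5 + -1.0000·(sin -5.1298 − sin -2.8798) = -5.6730
y' = -5 − -1.0000·(cos -5.1298 − cos -2.8798) = -3.6287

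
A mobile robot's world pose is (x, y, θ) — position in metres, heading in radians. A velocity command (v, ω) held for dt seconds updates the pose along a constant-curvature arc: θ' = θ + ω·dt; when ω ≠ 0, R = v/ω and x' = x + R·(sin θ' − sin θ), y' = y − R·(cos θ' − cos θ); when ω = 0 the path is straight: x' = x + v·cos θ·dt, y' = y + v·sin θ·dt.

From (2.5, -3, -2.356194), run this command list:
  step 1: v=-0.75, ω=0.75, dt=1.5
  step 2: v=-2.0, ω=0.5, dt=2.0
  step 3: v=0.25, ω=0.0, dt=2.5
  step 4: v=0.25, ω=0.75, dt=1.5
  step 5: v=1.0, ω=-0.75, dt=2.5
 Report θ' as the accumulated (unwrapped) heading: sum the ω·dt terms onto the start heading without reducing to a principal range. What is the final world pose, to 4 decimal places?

step 1: θ'=-1.2312 (R=-1.0000) → pose (2.7358, -1.9598, -1.2312)
step 2: θ'=-0.2312 (R=-4.0000) → pose (-0.1192, 0.6013, -0.2312)
step 3: θ'=-0.2312 (straight) → pose (0.4892, 0.4581, -0.2312)
step 4: θ'=0.8938 (R=0.3333) → pose (0.8254, 0.5738, 0.8938)
step 5: θ'=-0.9812 (R=-1.3333) → pose (2.9729, 0.4799, -0.9812)

(2.9729, 0.4799, -0.9812)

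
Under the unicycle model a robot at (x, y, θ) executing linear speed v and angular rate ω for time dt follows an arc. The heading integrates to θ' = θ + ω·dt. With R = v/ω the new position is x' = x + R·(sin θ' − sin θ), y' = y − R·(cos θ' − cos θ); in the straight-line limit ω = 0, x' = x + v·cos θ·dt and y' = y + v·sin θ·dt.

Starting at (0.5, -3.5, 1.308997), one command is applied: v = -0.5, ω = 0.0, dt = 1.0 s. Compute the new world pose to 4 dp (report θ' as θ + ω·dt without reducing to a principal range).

(0.3706, -3.9830, 1.3090)

θ' = 1.3090 + 0.0·1.0 = 1.3090
ω = 0 → straight: x' = 0.5 + -0.5·cos(1.3090)·1.0 = 0.3706
y' = -3.5 + -0.5·sin(1.3090)·1.0 = -3.9830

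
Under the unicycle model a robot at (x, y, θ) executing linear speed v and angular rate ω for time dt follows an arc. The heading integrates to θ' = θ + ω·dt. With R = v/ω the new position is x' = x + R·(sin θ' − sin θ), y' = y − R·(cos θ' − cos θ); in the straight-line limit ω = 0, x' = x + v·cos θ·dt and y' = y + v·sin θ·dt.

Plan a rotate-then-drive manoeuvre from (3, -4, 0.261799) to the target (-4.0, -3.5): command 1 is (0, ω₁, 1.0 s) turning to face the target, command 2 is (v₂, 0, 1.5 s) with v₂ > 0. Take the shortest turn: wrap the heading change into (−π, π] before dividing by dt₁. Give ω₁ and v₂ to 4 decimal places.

heading to target = atan2(-3.5−-4, -4−3) = 3.0703
Δθ = wrap(3.0703 − 0.2618) = 2.8085; ω₁ = Δθ/dt₁ = 2.8085
distance = √((-4−3)² + (-3.5−-4)²) = 7.0178; v₂ = distance/dt₂ = 4.6786

ω₁ = 2.8085, v₂ = 4.6786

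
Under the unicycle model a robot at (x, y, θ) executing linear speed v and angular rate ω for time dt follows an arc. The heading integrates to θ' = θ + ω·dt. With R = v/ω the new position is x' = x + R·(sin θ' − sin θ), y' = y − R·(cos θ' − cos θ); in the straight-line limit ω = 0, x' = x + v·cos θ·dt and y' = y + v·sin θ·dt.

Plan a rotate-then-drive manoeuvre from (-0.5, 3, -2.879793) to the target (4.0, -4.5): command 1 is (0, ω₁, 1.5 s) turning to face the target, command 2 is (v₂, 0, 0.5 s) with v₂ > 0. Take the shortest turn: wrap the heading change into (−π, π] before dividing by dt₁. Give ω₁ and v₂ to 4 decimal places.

heading to target = atan2(-4.5−3, 4−-0.5) = -1.0304
Δθ = wrap(-1.0304 − -2.8798) = 1.8494; ω₁ = Δθ/dt₁ = 1.2329
distance = √((4−-0.5)² + (-4.5−3)²) = 8.7464; v₂ = distance/dt₂ = 17.4929

ω₁ = 1.2329, v₂ = 17.4929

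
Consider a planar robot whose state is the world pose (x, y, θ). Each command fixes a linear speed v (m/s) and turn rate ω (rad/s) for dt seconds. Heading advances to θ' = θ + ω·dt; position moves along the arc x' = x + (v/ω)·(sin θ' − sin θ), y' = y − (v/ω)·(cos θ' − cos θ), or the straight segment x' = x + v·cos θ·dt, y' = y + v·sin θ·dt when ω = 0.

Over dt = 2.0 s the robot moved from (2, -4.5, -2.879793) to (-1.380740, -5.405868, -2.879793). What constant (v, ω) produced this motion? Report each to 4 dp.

Δθ = -2.879793 − -2.879793 = 0.000000
ω = Δθ/dt = 0.000000/2.0 = 0.0000
ω = 0 → v = (Δx·cos θ + Δy·sin θ)/dt = 1.7500

v = 1.7500, ω = 0.0000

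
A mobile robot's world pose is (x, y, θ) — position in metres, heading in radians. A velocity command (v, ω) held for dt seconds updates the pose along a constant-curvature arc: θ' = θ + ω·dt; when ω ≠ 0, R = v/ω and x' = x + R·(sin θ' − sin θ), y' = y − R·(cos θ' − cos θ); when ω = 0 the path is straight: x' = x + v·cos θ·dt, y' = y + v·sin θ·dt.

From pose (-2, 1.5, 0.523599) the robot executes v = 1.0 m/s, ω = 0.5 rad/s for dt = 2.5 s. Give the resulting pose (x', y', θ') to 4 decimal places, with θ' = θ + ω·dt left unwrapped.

(-1.0410, 3.6349, 1.7736)

θ' = 0.5236 + 0.5·2.5 = 1.7736
R = v/ω = 1.0/0.5 = 2.0000
x' = -2 + 2.0000·(sin 1.7736 − sin 0.5236) = -1.0410
y' = 1.5 − 2.0000·(cos 1.7736 − cos 0.5236) = 3.6349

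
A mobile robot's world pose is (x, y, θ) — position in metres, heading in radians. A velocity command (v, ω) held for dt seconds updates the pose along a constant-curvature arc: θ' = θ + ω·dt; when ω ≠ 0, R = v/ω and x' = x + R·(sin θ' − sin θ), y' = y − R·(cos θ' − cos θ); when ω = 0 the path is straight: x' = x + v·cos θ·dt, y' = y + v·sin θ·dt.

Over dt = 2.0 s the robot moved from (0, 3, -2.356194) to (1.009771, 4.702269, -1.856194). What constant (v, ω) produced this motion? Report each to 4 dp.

Δθ = -1.856194 − -2.356194 = 0.500000
ω = Δθ/dt = 0.500000/2.0 = 0.2500
R = −Δy/(cos θ' − cos θ) = -4.0000
v = R·ω = -4.0000·0.2500 = -1.0000

v = -1.0000, ω = 0.2500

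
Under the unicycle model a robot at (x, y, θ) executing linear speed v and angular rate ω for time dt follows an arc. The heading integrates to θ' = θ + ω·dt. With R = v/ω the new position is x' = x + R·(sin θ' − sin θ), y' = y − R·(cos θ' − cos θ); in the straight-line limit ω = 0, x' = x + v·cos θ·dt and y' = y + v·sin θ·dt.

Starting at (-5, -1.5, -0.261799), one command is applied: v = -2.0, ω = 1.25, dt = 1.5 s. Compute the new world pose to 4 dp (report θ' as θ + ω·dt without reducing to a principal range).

θ' = -0.2618 + 1.25·1.5 = 1.6132
R = v/ω = -2.0/1.25 = -1.6000
x' = -5 + -1.6000·(sin 1.6132 − sin -0.2618) = -7.0127
y' = -1.5 − -1.6000·(cos 1.6132 − cos -0.2618) = -3.1133

(-7.0127, -3.1133, 1.6132)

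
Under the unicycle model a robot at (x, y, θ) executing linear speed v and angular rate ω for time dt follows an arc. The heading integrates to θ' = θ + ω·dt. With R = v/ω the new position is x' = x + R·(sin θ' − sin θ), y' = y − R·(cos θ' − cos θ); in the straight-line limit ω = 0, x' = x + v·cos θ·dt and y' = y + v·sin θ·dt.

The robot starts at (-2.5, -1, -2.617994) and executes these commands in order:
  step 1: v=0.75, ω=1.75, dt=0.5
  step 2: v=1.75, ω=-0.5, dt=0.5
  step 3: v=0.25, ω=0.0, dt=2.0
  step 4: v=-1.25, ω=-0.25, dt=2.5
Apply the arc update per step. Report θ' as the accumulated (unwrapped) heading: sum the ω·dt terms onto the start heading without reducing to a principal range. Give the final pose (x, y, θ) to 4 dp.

(-1.1074, -0.3070, -2.6180)

step 1: θ'=-1.7430 (R=0.4286) → pose (-2.7079, -1.2977, -1.7430)
step 2: θ'=-1.9930 (R=-3.5000) → pose (-2.9635, -2.1322, -1.9930)
step 3: θ'=-1.9930 (straight) → pose (-3.1684, -2.5883, -1.9930)
step 4: θ'=-2.6180 (R=5.0000) → pose (-1.1074, -0.3070, -2.6180)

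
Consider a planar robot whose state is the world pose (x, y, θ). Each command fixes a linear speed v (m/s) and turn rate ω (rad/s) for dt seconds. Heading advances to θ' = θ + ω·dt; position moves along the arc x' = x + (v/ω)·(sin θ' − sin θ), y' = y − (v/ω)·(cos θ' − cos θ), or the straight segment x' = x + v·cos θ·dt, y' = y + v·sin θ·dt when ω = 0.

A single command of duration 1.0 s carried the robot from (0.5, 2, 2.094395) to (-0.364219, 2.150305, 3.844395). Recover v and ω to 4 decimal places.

Δθ = 3.844395 − 2.094395 = 1.750000
ω = Δθ/dt = 1.750000/1.0 = 1.7500
R = Δx/(sin θ' − sin θ) = 0.5714
v = R·ω = 0.5714·1.7500 = 1.0000

v = 1.0000, ω = 1.7500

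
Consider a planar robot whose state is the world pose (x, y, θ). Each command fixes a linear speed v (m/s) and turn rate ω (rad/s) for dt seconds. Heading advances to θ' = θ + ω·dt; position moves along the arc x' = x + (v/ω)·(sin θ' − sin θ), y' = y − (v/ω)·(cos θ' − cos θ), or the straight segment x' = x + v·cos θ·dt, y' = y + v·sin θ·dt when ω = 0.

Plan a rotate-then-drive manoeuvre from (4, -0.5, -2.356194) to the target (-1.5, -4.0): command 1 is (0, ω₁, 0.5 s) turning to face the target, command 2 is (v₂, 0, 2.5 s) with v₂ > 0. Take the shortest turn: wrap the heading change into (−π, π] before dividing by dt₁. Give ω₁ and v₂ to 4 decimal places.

heading to target = atan2(-4−-0.5, -1.5−4) = -2.5749
Δθ = wrap(-2.5749 − -2.3562) = -0.2187; ω₁ = Δθ/dt₁ = -0.4373
distance = √((-1.5−4)² + (-4−-0.5)²) = 6.5192; v₂ = distance/dt₂ = 2.6077

ω₁ = -0.4373, v₂ = 2.6077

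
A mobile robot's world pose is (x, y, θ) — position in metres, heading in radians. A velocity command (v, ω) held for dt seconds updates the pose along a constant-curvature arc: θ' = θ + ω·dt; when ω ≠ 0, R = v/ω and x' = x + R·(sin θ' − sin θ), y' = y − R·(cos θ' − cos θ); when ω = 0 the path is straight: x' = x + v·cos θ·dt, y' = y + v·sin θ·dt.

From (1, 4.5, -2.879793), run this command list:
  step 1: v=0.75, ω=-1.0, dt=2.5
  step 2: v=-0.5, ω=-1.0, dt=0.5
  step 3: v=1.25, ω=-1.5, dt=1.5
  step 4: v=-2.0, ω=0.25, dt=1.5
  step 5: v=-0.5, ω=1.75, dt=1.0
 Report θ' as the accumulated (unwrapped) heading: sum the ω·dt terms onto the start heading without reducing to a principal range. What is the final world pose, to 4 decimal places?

(1.0495, 7.7621, -6.0048)

step 1: θ'=-5.3798 (R=-0.7500) → pose (0.2168, 5.6887, -5.3798)
step 2: θ'=-5.8798 (R=0.5000) → pose (0.0204, 5.5383, -5.8798)
step 3: θ'=-8.1298 (R=-0.8333) → pose (1.1493, 4.5449, -8.1298)
step 4: θ'=-7.7548 (R=-8.0000) → pose (1.4124, 7.5157, -7.7548)
step 5: θ'=-6.0048 (R=-0.2857) → pose (1.0495, 7.7621, -6.0048)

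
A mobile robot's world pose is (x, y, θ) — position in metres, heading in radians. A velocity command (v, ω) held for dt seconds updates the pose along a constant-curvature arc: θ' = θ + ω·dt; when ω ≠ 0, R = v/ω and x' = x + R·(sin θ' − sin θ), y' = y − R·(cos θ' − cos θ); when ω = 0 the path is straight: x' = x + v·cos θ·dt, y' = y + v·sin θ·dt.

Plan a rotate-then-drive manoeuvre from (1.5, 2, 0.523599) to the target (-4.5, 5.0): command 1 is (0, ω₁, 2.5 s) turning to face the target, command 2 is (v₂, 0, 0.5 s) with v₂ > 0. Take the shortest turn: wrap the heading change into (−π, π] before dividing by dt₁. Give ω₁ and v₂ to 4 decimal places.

heading to target = atan2(5−2, -4.5−1.5) = 2.6779
Δθ = wrap(2.6779 − 0.5236) = 2.1543; ω₁ = Δθ/dt₁ = 0.8617
distance = √((-4.5−1.5)² + (5−2)²) = 6.7082; v₂ = distance/dt₂ = 13.4164

ω₁ = 0.8617, v₂ = 13.4164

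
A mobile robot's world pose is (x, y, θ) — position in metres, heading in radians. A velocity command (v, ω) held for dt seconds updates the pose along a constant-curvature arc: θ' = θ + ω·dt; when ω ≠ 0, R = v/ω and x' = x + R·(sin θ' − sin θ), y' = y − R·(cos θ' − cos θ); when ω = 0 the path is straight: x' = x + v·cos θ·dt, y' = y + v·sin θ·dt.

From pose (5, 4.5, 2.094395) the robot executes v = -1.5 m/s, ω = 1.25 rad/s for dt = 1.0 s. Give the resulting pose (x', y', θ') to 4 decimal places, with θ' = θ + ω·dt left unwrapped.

(6.2809, 3.9246, 3.3444)

θ' = 2.0944 + 1.25·1.0 = 3.3444
R = v/ω = -1.5/1.25 = -1.2000
x' = 5 + -1.2000·(sin 3.3444 − sin 2.0944) = 6.2809
y' = 4.5 − -1.2000·(cos 3.3444 − cos 2.0944) = 3.9246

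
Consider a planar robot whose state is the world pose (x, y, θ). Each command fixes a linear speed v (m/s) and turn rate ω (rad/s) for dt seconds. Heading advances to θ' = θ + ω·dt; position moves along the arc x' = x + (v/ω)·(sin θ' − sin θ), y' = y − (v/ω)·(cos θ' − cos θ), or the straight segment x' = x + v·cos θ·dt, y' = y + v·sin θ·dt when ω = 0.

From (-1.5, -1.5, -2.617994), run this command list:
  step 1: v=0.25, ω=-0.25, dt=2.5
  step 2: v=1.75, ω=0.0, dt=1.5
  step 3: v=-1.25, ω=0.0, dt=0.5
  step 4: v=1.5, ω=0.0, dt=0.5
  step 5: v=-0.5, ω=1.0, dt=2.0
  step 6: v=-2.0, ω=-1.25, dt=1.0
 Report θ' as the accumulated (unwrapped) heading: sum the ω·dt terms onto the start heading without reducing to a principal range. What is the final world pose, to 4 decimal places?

step 1: θ'=-3.2430 (R=-1.0000) → pose (-2.1012, -1.6288, -3.2430)
step 2: θ'=-3.2430 (straight) → pose (-4.7127, -1.3631, -3.2430)
step 3: θ'=-3.2430 (straight) → pose (-4.0910, -1.4264, -3.2430)
step 4: θ'=-3.2430 (straight) → pose (-4.8371, -1.3505, -3.2430)
step 5: θ'=-1.2430 (R=-0.5000) → pose (-4.3131, -0.6920, -1.2430)
step 6: θ'=-2.4930 (R=1.6000) → pose (-3.7648, 1.0982, -2.4930)

(-3.7648, 1.0982, -2.4930)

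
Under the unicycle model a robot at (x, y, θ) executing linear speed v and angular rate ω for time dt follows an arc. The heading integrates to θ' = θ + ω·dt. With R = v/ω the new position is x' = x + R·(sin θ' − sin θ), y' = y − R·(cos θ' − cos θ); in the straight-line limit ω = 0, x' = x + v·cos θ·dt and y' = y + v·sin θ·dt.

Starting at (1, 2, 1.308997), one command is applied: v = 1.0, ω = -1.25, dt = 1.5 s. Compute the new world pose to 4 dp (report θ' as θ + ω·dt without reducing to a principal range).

θ' = 1.3090 + -1.25·1.5 = -0.5660
R = v/ω = 1.0/-1.25 = -0.8000
x' = 1 + -0.8000·(sin -0.5660 − sin 1.3090) = 2.2018
y' = 2 − -0.8000·(cos -0.5660 − cos 1.3090) = 2.4682

(2.2018, 2.4682, -0.5660)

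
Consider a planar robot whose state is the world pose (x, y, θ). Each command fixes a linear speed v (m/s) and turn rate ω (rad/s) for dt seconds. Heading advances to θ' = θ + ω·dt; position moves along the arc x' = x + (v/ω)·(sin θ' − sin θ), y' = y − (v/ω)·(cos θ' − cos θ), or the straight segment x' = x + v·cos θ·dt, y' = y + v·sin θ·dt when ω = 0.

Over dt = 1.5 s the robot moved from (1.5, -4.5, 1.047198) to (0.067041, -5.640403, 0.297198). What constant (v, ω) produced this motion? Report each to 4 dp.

v = -1.2500, ω = -0.5000

Δθ = 0.297198 − 1.047198 = -0.750000
ω = Δθ/dt = -0.750000/1.5 = -0.5000
R = Δx/(sin θ' − sin θ) = 2.5000
v = R·ω = 2.5000·-0.5000 = -1.2500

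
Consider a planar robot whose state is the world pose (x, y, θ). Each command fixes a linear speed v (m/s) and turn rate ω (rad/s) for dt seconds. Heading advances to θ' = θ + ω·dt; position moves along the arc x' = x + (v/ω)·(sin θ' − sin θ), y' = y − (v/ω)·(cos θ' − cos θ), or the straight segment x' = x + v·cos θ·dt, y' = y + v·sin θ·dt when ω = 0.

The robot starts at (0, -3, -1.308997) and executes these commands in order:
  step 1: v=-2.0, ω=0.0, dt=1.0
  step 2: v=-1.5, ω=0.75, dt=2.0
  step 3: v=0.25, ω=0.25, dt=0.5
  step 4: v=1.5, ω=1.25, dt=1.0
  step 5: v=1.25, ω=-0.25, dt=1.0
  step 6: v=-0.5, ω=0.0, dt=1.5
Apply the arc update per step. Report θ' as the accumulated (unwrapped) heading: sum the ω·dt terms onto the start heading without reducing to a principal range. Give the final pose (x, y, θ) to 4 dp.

step 1: θ'=-1.3090 (straight) → pose (-0.5176, -1.0681, -1.3090)
step 2: θ'=0.1910 (R=-2.0000) → pose (-2.8292, 0.3778, 0.1910)
step 3: θ'=0.3160 (R=1.0000) → pose (-2.7083, 0.4092, 0.3160)
step 4: θ'=1.5660 (R=1.2000) → pose (-1.8812, 1.5440, 1.5660)
step 5: θ'=1.3160 (R=-5.0000) → pose (-1.7198, 2.7803, 1.3160)
step 6: θ'=1.3160 (straight) → pose (-1.9089, 2.0545, 1.3160)

(-1.9089, 2.0545, 1.3160)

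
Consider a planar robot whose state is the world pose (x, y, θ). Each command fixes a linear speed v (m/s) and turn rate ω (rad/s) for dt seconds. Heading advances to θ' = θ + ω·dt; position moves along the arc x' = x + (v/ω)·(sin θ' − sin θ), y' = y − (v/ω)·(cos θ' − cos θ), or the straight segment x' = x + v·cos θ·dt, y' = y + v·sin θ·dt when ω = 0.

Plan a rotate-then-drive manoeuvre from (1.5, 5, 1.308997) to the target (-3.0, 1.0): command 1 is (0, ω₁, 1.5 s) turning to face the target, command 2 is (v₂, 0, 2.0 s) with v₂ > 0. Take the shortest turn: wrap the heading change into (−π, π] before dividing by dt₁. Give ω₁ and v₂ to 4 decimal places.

heading to target = atan2(1−5, -3−1.5) = -2.4150
Δθ = wrap(-2.4150 − 1.3090) = 2.5592; ω₁ = Δθ/dt₁ = 1.7062
distance = √((-3−1.5)² + (1−5)²) = 6.0208; v₂ = distance/dt₂ = 3.0104

ω₁ = 1.7062, v₂ = 3.0104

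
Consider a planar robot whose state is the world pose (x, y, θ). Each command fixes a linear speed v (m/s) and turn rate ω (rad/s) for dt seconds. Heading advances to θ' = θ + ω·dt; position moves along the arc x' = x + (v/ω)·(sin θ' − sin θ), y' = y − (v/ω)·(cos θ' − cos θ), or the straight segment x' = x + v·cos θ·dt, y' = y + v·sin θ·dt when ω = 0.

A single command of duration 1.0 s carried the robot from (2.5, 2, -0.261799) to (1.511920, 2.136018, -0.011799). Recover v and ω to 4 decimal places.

v = -1.0000, ω = 0.2500

Δθ = -0.011799 − -0.261799 = 0.250000
ω = Δθ/dt = 0.250000/1.0 = 0.2500
R = Δx/(sin θ' − sin θ) = -4.0000
v = R·ω = -4.0000·0.2500 = -1.0000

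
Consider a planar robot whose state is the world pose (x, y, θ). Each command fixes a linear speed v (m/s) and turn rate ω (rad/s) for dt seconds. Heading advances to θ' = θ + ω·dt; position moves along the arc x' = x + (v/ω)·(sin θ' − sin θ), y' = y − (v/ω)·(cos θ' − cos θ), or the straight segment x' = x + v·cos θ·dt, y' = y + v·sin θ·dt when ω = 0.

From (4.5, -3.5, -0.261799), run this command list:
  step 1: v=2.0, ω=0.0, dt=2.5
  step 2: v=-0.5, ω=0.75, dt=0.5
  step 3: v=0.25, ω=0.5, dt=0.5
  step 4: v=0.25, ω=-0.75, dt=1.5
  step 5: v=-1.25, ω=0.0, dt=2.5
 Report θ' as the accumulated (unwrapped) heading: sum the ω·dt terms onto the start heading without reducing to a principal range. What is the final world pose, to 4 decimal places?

step 1: θ'=-0.2618 (straight) → pose (9.3296, -4.7941, -0.2618)
step 2: θ'=0.1132 (R=-0.6667) → pose (9.0818, -4.7756, 0.1132)
step 3: θ'=0.3632 (R=0.5000) → pose (9.2029, -4.7462, 0.3632)
step 4: θ'=-0.7618 (R=-0.3333) → pose (9.5514, -4.8166, -0.7618)
step 5: θ'=-0.7618 (straight) → pose (7.2902, -2.6597, -0.7618)

(7.2902, -2.6597, -0.7618)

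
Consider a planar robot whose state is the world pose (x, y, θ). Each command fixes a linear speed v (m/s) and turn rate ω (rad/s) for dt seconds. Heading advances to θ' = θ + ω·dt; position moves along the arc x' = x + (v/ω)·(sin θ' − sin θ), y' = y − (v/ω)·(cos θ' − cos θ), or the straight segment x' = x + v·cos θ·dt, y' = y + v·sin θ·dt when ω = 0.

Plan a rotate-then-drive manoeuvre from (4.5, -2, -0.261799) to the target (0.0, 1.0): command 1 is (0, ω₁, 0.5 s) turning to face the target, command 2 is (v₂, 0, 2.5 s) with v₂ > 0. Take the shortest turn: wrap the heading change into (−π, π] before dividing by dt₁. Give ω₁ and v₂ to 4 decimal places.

ω₁ = 5.6308, v₂ = 2.1633

heading to target = atan2(1−-2, 0−4.5) = 2.5536
Δθ = wrap(2.5536 − -0.2618) = 2.8154; ω₁ = Δθ/dt₁ = 5.6308
distance = √((0−4.5)² + (1−-2)²) = 5.4083; v₂ = distance/dt₂ = 2.1633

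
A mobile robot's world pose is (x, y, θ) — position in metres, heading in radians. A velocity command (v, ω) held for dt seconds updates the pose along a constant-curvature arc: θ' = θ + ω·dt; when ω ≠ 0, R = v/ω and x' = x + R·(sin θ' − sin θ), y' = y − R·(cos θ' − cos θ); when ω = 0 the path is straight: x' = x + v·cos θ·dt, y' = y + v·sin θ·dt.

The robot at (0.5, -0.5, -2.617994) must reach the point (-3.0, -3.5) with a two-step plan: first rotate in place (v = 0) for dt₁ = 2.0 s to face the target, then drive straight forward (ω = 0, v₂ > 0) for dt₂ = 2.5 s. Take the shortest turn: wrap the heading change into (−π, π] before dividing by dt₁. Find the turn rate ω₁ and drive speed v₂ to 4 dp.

heading to target = atan2(-3.5−-0.5, -3−0.5) = -2.4330
Δθ = wrap(-2.4330 − -2.6180) = 0.1850; ω₁ = Δθ/dt₁ = 0.0925
distance = √((-3−0.5)² + (-3.5−-0.5)²) = 4.6098; v₂ = distance/dt₂ = 1.8439

ω₁ = 0.0925, v₂ = 1.8439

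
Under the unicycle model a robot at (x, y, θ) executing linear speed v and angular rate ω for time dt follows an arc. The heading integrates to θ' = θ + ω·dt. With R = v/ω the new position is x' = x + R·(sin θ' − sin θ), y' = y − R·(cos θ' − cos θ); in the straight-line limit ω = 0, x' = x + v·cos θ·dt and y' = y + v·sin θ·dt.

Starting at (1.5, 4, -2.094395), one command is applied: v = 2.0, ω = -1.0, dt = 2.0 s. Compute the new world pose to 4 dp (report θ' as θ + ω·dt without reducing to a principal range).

θ' = -2.0944 + -1.0·2.0 = -4.0944
R = v/ω = 2.0/-1.0 = -2.0000
x' = 1.5 + -2.0000·(sin -4.0944 − sin -2.0944) = -1.8621
y' = 4 − -2.0000·(cos -4.0944 − cos -2.0944) = 3.8412

(-1.8621, 3.8412, -4.0944)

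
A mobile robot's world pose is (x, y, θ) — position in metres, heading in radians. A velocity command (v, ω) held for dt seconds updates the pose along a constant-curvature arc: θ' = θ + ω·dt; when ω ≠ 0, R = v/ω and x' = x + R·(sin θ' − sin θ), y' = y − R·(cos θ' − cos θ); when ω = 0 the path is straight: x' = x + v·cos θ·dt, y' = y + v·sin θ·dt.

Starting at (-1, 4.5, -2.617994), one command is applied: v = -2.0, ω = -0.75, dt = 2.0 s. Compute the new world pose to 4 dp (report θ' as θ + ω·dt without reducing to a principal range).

θ' = -2.6180 + -0.75·2.0 = -4.1180
R = v/ω = -2.0/-0.75 = 2.6667
x' = -1 + 2.6667·(sin -4.1180 − sin -2.6180) = 2.5426
y' = 4.5 − 2.6667·(cos -4.1180 − cos -2.6180) = 3.6840

(2.5426, 3.6840, -4.1180)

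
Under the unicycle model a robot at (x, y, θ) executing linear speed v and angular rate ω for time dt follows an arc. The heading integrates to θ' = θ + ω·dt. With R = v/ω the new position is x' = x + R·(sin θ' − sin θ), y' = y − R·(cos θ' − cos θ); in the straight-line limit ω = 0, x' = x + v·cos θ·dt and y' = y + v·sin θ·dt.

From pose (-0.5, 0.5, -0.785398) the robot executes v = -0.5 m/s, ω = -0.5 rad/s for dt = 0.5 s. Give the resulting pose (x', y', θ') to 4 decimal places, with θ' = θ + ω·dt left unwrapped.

(-0.6530, 0.6969, -1.0354)

θ' = -0.7854 + -0.5·0.5 = -1.0354
R = v/ω = -0.5/-0.5 = 1.0000
x' = -0.5 + 1.0000·(sin -1.0354 − sin -0.7854) = -0.6530
y' = 0.5 − 1.0000·(cos -1.0354 − cos -0.7854) = 0.6969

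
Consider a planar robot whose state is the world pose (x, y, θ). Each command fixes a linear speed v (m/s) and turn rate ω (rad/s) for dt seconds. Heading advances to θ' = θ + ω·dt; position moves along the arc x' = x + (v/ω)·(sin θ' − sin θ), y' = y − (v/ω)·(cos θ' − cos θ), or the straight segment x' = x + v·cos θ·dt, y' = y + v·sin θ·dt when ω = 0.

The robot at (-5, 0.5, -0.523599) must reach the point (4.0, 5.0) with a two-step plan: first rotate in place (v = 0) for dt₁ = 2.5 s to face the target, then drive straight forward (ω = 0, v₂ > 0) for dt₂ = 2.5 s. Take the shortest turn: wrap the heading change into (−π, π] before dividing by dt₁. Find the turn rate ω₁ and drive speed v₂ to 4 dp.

heading to target = atan2(5−0.5, 4−-5) = 0.4636
Δθ = wrap(0.4636 − -0.5236) = 0.9872; ω₁ = Δθ/dt₁ = 0.3949
distance = √((4−-5)² + (5−0.5)²) = 10.0623; v₂ = distance/dt₂ = 4.0249

ω₁ = 0.3949, v₂ = 4.0249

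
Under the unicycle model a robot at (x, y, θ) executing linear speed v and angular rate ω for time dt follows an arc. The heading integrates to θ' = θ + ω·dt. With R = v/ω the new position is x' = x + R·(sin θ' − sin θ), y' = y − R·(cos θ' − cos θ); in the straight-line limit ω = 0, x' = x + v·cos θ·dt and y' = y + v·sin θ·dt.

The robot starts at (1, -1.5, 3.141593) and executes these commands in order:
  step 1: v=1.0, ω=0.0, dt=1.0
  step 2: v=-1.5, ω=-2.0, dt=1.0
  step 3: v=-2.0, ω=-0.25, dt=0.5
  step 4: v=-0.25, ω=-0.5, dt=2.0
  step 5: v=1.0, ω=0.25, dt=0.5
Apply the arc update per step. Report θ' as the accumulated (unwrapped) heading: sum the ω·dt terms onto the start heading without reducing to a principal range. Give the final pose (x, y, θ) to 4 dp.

(0.2914, -3.6404, 0.1416)

step 1: θ'=3.1416 (straight) → pose (0.0000, -1.5000, 3.1416)
step 2: θ'=1.1416 (R=0.7500) → pose (0.6820, -2.5621, 1.1416)
step 3: θ'=1.0166 (R=8.0000) → pose (0.2102, -3.4431, 1.0166)
step 4: θ'=0.0166 (R=0.5000) → pose (-0.2067, -3.6799, 0.0166)
step 5: θ'=0.1416 (R=4.0000) → pose (0.2914, -3.6404, 0.1416)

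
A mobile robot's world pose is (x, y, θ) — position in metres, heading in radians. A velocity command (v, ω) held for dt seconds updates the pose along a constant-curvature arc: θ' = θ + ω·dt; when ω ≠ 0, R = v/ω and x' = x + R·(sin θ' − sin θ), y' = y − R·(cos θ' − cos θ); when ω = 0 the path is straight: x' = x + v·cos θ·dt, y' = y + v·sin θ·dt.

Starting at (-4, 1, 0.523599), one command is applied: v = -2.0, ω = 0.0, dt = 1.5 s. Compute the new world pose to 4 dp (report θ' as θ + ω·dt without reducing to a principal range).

(-6.5981, -0.5000, 0.5236)

θ' = 0.5236 + 0.0·1.5 = 0.5236
ω = 0 → straight: x' = -4 + -2.0·cos(0.5236)·1.5 = -6.5981
y' = 1 + -2.0·sin(0.5236)·1.5 = -0.5000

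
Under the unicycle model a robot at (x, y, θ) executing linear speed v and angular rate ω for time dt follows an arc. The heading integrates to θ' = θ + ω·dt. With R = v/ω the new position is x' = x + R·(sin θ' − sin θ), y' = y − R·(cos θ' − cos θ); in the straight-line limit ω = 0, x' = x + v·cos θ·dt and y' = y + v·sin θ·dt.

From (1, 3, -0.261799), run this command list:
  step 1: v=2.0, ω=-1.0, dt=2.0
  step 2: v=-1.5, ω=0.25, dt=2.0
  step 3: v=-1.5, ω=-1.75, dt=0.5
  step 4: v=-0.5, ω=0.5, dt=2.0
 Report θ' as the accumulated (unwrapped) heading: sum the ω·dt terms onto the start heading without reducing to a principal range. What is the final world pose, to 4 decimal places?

step 1: θ'=-2.2618 (R=-2.0000) → pose (2.0236, -0.2065, -2.2618)
step 2: θ'=-1.7618 (R=-6.0000) → pose (3.2908, 2.4783, -1.7618)
step 3: θ'=-2.6368 (R=0.8571) → pose (3.7178, 3.0658, -2.6368)
step 4: θ'=-1.6368 (R=-1.0000) → pose (4.2320, 3.8752, -1.6368)

(4.2320, 3.8752, -1.6368)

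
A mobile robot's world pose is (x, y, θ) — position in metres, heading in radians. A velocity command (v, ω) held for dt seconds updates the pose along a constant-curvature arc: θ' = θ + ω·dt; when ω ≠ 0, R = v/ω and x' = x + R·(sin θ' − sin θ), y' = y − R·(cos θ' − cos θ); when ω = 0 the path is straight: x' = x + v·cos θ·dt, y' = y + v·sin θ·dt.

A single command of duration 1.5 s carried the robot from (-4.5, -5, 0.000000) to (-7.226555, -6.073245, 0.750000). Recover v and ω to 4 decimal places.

v = -2.0000, ω = 0.5000

Δθ = 0.750000 − 0.000000 = 0.750000
ω = Δθ/dt = 0.750000/1.5 = 0.5000
R = Δx/(sin θ' − sin θ) = -4.0000
v = R·ω = -4.0000·0.5000 = -2.0000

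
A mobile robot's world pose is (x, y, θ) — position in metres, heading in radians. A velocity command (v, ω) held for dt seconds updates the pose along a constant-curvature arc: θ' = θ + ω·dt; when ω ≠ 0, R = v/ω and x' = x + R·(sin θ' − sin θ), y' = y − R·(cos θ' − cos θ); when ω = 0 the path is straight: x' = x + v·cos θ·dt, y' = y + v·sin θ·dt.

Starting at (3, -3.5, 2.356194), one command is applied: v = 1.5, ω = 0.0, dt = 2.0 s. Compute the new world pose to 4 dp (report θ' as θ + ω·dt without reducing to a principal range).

(0.8787, -1.3787, 2.3562)

θ' = 2.3562 + 0.0·2.0 = 2.3562
ω = 0 → straight: x' = 3 + 1.5·cos(2.3562)·2.0 = 0.8787
y' = -3.5 + 1.5·sin(2.3562)·2.0 = -1.3787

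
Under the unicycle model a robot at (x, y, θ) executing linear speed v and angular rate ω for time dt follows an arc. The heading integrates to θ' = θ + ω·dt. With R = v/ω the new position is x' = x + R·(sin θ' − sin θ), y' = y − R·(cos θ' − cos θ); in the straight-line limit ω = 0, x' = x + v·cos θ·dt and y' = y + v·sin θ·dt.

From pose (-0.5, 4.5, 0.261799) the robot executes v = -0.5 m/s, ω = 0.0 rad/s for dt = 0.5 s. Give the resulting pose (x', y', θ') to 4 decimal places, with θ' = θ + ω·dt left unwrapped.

(-0.7415, 4.4353, 0.2618)

θ' = 0.2618 + 0.0·0.5 = 0.2618
ω = 0 → straight: x' = -0.5 + -0.5·cos(0.2618)·0.5 = -0.7415
y' = 4.5 + -0.5·sin(0.2618)·0.5 = 4.4353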